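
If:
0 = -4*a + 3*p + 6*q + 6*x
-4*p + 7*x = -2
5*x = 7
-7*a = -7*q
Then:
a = -69/8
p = 59/20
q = -69/8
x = 7/5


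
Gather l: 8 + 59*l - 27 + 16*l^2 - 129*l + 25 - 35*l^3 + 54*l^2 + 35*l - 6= -35*l^3 + 70*l^2 - 35*l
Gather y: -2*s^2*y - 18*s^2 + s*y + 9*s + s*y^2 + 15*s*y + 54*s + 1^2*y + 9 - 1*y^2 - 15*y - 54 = -18*s^2 + 63*s + y^2*(s - 1) + y*(-2*s^2 + 16*s - 14) - 45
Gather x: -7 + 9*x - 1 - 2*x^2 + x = -2*x^2 + 10*x - 8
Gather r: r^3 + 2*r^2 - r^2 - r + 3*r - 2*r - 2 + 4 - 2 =r^3 + r^2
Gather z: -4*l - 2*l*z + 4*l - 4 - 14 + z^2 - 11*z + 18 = z^2 + z*(-2*l - 11)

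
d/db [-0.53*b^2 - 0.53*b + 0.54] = -1.06*b - 0.53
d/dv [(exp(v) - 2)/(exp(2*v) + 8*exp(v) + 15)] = (-2*(exp(v) - 2)*(exp(v) + 4) + exp(2*v) + 8*exp(v) + 15)*exp(v)/(exp(2*v) + 8*exp(v) + 15)^2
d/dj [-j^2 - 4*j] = -2*j - 4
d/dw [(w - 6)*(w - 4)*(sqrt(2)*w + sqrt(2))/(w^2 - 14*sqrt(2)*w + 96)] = sqrt(2)*(-2*(w - 6)*(w - 4)*(w + 1)*(w - 7*sqrt(2)) + (w^2 - 14*sqrt(2)*w + 96)*((w - 6)*(w - 4) + (w - 6)*(w + 1) + (w - 4)*(w + 1)))/(w^2 - 14*sqrt(2)*w + 96)^2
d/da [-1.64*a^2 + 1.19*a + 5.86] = 1.19 - 3.28*a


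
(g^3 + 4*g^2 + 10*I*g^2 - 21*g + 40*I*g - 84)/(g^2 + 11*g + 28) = (g^2 + 10*I*g - 21)/(g + 7)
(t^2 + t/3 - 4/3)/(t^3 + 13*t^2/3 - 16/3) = 1/(t + 4)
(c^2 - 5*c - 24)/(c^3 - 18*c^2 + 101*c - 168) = (c + 3)/(c^2 - 10*c + 21)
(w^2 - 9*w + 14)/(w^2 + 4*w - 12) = (w - 7)/(w + 6)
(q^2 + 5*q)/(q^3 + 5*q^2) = 1/q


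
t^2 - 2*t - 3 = (t - 3)*(t + 1)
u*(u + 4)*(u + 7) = u^3 + 11*u^2 + 28*u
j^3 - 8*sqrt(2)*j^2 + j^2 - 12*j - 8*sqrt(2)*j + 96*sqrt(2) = (j - 3)*(j + 4)*(j - 8*sqrt(2))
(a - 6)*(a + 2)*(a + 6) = a^3 + 2*a^2 - 36*a - 72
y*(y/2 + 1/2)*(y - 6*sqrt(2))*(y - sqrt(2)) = y^4/2 - 7*sqrt(2)*y^3/2 + y^3/2 - 7*sqrt(2)*y^2/2 + 6*y^2 + 6*y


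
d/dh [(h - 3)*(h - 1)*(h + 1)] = 3*h^2 - 6*h - 1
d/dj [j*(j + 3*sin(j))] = 3*j*cos(j) + 2*j + 3*sin(j)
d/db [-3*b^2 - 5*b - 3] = -6*b - 5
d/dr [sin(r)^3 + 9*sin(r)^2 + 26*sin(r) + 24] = (3*sin(r)^2 + 18*sin(r) + 26)*cos(r)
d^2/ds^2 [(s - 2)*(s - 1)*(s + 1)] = 6*s - 4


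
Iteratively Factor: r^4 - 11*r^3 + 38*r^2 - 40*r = (r)*(r^3 - 11*r^2 + 38*r - 40) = r*(r - 2)*(r^2 - 9*r + 20) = r*(r - 5)*(r - 2)*(r - 4)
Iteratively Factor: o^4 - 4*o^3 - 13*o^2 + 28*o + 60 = (o + 2)*(o^3 - 6*o^2 - o + 30) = (o - 5)*(o + 2)*(o^2 - o - 6) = (o - 5)*(o - 3)*(o + 2)*(o + 2)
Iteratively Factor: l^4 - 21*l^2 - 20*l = (l)*(l^3 - 21*l - 20) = l*(l - 5)*(l^2 + 5*l + 4) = l*(l - 5)*(l + 4)*(l + 1)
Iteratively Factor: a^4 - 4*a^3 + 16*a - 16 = (a - 2)*(a^3 - 2*a^2 - 4*a + 8) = (a - 2)*(a + 2)*(a^2 - 4*a + 4) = (a - 2)^2*(a + 2)*(a - 2)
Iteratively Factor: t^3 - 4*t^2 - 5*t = (t)*(t^2 - 4*t - 5) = t*(t - 5)*(t + 1)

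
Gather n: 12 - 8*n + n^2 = n^2 - 8*n + 12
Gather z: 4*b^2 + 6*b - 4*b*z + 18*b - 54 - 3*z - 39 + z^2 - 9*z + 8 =4*b^2 + 24*b + z^2 + z*(-4*b - 12) - 85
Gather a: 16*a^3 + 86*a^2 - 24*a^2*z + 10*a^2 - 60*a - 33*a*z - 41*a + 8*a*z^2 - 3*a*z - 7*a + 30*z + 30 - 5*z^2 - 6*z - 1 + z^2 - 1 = 16*a^3 + a^2*(96 - 24*z) + a*(8*z^2 - 36*z - 108) - 4*z^2 + 24*z + 28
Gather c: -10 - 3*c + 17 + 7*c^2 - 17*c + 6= 7*c^2 - 20*c + 13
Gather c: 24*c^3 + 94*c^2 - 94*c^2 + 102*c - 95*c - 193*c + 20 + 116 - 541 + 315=24*c^3 - 186*c - 90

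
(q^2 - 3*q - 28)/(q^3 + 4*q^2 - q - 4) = (q - 7)/(q^2 - 1)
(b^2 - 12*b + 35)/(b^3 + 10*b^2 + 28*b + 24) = (b^2 - 12*b + 35)/(b^3 + 10*b^2 + 28*b + 24)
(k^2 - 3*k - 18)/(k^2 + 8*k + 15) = (k - 6)/(k + 5)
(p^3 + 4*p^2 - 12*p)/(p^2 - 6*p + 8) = p*(p + 6)/(p - 4)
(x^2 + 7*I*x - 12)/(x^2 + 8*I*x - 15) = (x + 4*I)/(x + 5*I)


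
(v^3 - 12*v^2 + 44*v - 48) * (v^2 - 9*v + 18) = v^5 - 21*v^4 + 170*v^3 - 660*v^2 + 1224*v - 864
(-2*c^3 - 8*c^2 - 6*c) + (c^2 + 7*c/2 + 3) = -2*c^3 - 7*c^2 - 5*c/2 + 3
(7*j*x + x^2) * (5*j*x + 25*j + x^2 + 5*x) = 35*j^2*x^2 + 175*j^2*x + 12*j*x^3 + 60*j*x^2 + x^4 + 5*x^3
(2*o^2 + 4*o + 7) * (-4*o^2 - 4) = -8*o^4 - 16*o^3 - 36*o^2 - 16*o - 28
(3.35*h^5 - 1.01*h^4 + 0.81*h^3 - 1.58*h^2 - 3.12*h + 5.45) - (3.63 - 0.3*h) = 3.35*h^5 - 1.01*h^4 + 0.81*h^3 - 1.58*h^2 - 2.82*h + 1.82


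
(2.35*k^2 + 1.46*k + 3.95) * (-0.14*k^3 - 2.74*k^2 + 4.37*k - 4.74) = -0.329*k^5 - 6.6434*k^4 + 5.7161*k^3 - 15.5818*k^2 + 10.3411*k - 18.723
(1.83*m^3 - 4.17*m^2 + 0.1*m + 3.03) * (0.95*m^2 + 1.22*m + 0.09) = 1.7385*m^5 - 1.7289*m^4 - 4.8277*m^3 + 2.6252*m^2 + 3.7056*m + 0.2727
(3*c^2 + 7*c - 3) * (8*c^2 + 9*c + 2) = 24*c^4 + 83*c^3 + 45*c^2 - 13*c - 6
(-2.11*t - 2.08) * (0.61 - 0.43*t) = 0.9073*t^2 - 0.3927*t - 1.2688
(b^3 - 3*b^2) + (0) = b^3 - 3*b^2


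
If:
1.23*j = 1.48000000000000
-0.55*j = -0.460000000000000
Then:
No Solution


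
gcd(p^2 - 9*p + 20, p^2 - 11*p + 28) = p - 4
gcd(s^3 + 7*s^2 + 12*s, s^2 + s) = s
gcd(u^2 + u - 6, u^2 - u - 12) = u + 3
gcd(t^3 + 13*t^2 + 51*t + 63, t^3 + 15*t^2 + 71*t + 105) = t^2 + 10*t + 21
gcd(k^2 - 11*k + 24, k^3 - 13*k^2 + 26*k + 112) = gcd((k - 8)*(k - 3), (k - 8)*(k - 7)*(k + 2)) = k - 8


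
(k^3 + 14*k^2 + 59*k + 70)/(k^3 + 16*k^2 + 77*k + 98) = (k + 5)/(k + 7)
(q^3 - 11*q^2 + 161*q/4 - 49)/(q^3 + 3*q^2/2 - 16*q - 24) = (4*q^2 - 28*q + 49)/(2*(2*q^2 + 11*q + 12))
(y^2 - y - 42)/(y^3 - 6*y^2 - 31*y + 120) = (y^2 - y - 42)/(y^3 - 6*y^2 - 31*y + 120)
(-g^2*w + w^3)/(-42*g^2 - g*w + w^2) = w*(g^2 - w^2)/(42*g^2 + g*w - w^2)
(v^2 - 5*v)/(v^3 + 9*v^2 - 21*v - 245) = v/(v^2 + 14*v + 49)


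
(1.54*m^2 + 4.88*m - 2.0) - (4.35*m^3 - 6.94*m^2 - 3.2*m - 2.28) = -4.35*m^3 + 8.48*m^2 + 8.08*m + 0.28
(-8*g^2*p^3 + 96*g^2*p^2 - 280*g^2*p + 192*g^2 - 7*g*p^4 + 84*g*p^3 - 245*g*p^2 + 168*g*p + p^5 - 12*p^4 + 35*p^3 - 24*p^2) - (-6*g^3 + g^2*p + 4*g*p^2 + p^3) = 6*g^3 - 8*g^2*p^3 + 96*g^2*p^2 - 281*g^2*p + 192*g^2 - 7*g*p^4 + 84*g*p^3 - 249*g*p^2 + 168*g*p + p^5 - 12*p^4 + 34*p^3 - 24*p^2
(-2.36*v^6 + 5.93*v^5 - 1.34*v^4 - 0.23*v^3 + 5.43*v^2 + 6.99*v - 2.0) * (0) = 0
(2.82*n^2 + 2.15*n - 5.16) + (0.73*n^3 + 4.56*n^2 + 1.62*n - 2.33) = 0.73*n^3 + 7.38*n^2 + 3.77*n - 7.49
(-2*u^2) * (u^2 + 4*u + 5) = -2*u^4 - 8*u^3 - 10*u^2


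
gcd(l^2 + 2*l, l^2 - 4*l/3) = l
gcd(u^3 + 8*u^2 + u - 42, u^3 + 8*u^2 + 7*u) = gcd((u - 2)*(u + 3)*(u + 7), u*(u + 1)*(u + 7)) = u + 7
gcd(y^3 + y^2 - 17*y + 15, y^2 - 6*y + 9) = y - 3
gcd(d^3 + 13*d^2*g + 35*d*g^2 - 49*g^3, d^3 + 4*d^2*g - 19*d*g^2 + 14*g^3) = d^2 + 6*d*g - 7*g^2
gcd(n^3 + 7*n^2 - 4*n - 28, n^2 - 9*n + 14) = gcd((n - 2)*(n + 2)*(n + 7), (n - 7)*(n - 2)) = n - 2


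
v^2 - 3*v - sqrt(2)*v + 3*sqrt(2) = (v - 3)*(v - sqrt(2))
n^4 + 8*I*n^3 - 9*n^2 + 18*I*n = n*(n - I)*(n + 3*I)*(n + 6*I)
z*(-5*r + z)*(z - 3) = -5*r*z^2 + 15*r*z + z^3 - 3*z^2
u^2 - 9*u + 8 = (u - 8)*(u - 1)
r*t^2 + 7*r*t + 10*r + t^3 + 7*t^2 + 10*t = (r + t)*(t + 2)*(t + 5)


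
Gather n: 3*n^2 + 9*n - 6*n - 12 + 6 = 3*n^2 + 3*n - 6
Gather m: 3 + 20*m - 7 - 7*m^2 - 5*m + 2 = -7*m^2 + 15*m - 2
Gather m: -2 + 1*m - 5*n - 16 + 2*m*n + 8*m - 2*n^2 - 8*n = m*(2*n + 9) - 2*n^2 - 13*n - 18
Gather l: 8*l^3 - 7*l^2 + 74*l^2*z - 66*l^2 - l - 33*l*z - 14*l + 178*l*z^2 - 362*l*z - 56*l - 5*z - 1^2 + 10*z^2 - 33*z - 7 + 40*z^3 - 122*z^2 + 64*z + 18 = 8*l^3 + l^2*(74*z - 73) + l*(178*z^2 - 395*z - 71) + 40*z^3 - 112*z^2 + 26*z + 10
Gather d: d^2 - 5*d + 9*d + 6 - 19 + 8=d^2 + 4*d - 5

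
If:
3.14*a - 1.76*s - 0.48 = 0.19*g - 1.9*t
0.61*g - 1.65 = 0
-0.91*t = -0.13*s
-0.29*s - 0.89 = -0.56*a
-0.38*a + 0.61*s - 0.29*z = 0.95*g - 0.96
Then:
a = -13.46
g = 2.70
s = -29.06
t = -4.15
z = -49.05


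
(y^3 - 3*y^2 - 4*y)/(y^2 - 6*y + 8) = y*(y + 1)/(y - 2)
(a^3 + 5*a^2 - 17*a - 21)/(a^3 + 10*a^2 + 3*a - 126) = (a + 1)/(a + 6)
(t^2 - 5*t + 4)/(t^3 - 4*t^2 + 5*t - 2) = (t - 4)/(t^2 - 3*t + 2)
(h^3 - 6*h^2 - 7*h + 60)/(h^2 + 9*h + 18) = (h^2 - 9*h + 20)/(h + 6)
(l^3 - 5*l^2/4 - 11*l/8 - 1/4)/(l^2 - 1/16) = 2*(2*l^2 - 3*l - 2)/(4*l - 1)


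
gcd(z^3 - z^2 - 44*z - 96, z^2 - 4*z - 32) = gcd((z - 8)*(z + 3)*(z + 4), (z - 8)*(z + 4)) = z^2 - 4*z - 32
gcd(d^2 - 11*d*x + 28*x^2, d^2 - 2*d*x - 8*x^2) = -d + 4*x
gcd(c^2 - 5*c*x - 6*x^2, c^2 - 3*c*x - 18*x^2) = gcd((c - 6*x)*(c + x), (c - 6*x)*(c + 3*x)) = -c + 6*x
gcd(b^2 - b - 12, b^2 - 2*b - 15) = b + 3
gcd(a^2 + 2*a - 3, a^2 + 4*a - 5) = a - 1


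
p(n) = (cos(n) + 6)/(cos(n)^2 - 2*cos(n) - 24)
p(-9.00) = -0.24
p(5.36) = -0.27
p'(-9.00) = 0.00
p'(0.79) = 0.02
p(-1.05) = -0.26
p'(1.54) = 0.02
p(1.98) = -0.24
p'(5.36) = -0.03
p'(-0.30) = -0.01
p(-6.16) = -0.28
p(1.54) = -0.25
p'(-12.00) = 0.02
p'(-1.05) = -0.03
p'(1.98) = 0.01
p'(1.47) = 0.02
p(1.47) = -0.25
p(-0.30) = -0.28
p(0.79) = -0.27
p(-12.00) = -0.27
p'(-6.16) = 0.00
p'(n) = (2*sin(n)*cos(n) - 2*sin(n))*(cos(n) + 6)/(cos(n)^2 - 2*cos(n) - 24)^2 - sin(n)/(cos(n)^2 - 2*cos(n) - 24) = (cos(n)^2 + 12*cos(n) + 12)*sin(n)/(sin(n)^2 + 2*cos(n) + 23)^2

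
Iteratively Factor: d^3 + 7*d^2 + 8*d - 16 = (d + 4)*(d^2 + 3*d - 4) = (d - 1)*(d + 4)*(d + 4)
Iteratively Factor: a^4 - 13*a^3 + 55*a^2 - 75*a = (a - 5)*(a^3 - 8*a^2 + 15*a) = (a - 5)^2*(a^2 - 3*a) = (a - 5)^2*(a - 3)*(a)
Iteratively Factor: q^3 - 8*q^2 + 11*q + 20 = (q + 1)*(q^2 - 9*q + 20) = (q - 4)*(q + 1)*(q - 5)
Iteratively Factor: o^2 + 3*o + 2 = (o + 1)*(o + 2)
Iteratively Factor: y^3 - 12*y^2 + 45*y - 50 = (y - 2)*(y^2 - 10*y + 25) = (y - 5)*(y - 2)*(y - 5)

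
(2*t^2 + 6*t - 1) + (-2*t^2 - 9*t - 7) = -3*t - 8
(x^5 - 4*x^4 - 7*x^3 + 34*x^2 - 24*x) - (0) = x^5 - 4*x^4 - 7*x^3 + 34*x^2 - 24*x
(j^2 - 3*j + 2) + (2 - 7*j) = j^2 - 10*j + 4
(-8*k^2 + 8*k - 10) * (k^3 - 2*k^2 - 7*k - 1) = -8*k^5 + 24*k^4 + 30*k^3 - 28*k^2 + 62*k + 10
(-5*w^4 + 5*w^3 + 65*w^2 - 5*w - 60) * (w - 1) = -5*w^5 + 10*w^4 + 60*w^3 - 70*w^2 - 55*w + 60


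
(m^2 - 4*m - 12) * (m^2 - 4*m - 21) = m^4 - 8*m^3 - 17*m^2 + 132*m + 252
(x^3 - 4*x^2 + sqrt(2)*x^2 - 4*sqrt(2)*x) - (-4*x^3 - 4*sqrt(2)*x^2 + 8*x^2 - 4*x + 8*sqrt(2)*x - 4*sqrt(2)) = 5*x^3 - 12*x^2 + 5*sqrt(2)*x^2 - 12*sqrt(2)*x + 4*x + 4*sqrt(2)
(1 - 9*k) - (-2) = 3 - 9*k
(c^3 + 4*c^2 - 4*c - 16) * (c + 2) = c^4 + 6*c^3 + 4*c^2 - 24*c - 32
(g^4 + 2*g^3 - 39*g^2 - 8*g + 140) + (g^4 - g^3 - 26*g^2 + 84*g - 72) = 2*g^4 + g^3 - 65*g^2 + 76*g + 68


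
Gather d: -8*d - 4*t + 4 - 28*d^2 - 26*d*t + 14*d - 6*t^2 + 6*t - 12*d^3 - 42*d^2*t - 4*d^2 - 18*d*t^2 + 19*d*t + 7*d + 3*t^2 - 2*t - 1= -12*d^3 + d^2*(-42*t - 32) + d*(-18*t^2 - 7*t + 13) - 3*t^2 + 3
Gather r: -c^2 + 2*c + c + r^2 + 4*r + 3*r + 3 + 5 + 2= -c^2 + 3*c + r^2 + 7*r + 10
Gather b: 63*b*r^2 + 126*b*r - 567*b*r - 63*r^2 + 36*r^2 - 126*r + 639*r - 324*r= b*(63*r^2 - 441*r) - 27*r^2 + 189*r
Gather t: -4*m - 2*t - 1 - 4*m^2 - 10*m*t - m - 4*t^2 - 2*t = -4*m^2 - 5*m - 4*t^2 + t*(-10*m - 4) - 1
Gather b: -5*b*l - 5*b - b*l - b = b*(-6*l - 6)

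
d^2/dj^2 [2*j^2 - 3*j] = 4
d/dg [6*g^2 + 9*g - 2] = 12*g + 9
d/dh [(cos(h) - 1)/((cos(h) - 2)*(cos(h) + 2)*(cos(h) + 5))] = 2*(cos(h)^3 + cos(h)^2 - 5*cos(h) + 12)*sin(h)/((cos(h) - 2)^2*(cos(h) + 2)^2*(cos(h) + 5)^2)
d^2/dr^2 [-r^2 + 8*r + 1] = -2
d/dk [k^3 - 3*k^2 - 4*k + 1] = 3*k^2 - 6*k - 4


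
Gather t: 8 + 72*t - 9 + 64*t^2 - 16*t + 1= 64*t^2 + 56*t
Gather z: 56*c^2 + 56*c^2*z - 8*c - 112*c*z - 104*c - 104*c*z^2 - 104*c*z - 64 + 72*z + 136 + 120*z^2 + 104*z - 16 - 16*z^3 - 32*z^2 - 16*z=56*c^2 - 112*c - 16*z^3 + z^2*(88 - 104*c) + z*(56*c^2 - 216*c + 160) + 56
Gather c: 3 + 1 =4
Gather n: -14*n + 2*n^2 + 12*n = 2*n^2 - 2*n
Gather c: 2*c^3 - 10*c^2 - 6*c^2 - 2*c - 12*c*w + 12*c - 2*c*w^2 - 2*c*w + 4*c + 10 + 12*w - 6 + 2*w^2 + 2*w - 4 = 2*c^3 - 16*c^2 + c*(-2*w^2 - 14*w + 14) + 2*w^2 + 14*w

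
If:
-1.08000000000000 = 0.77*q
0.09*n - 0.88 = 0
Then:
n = 9.78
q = -1.40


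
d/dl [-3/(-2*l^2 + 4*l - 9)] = 12*(1 - l)/(2*l^2 - 4*l + 9)^2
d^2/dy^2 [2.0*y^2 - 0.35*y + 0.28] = 4.00000000000000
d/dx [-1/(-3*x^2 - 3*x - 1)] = 3*(-2*x - 1)/(3*x^2 + 3*x + 1)^2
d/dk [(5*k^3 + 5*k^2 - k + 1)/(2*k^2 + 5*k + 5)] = 2*(5*k^4 + 25*k^3 + 51*k^2 + 23*k - 5)/(4*k^4 + 20*k^3 + 45*k^2 + 50*k + 25)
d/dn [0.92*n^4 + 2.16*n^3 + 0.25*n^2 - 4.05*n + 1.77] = 3.68*n^3 + 6.48*n^2 + 0.5*n - 4.05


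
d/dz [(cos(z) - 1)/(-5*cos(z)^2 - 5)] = (sin(z)^2 + 2*cos(z))*sin(z)/(5*(cos(z)^2 + 1)^2)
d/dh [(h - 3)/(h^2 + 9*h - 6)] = (h^2 + 9*h - (h - 3)*(2*h + 9) - 6)/(h^2 + 9*h - 6)^2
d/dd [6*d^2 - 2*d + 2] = 12*d - 2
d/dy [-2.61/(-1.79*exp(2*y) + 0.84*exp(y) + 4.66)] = (2.1924 - 9.3438*exp(y))*exp(y)/(-1.79*exp(2*y) + 0.84*exp(y) + 4.66)^2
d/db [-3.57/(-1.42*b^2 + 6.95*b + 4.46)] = (24.8115 - 10.1388*b)/(-1.42*b^2 + 6.95*b + 4.46)^2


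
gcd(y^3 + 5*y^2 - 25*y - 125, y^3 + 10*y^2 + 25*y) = y^2 + 10*y + 25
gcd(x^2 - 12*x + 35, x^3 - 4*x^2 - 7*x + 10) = x - 5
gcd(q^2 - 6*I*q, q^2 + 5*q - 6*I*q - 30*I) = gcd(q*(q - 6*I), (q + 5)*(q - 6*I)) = q - 6*I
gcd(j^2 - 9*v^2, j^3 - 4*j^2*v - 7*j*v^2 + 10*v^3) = 1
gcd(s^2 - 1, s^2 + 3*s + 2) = s + 1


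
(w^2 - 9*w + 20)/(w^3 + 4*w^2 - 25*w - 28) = (w - 5)/(w^2 + 8*w + 7)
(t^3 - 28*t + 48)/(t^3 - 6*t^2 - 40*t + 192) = (t - 2)/(t - 8)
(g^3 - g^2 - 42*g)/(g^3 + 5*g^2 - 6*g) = (g - 7)/(g - 1)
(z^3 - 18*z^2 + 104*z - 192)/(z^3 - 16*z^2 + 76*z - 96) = (z - 4)/(z - 2)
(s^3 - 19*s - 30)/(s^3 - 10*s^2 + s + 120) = (s + 2)/(s - 8)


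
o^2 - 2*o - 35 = (o - 7)*(o + 5)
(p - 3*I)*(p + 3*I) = p^2 + 9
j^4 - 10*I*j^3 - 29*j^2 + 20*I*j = j*(j - 5*I)*(j - 4*I)*(j - I)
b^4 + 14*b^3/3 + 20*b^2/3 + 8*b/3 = b*(b + 2/3)*(b + 2)^2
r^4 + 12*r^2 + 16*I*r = r*(r - 4*I)*(r + 2*I)^2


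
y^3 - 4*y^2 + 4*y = y*(y - 2)^2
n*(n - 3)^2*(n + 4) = n^4 - 2*n^3 - 15*n^2 + 36*n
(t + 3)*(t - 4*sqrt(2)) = t^2 - 4*sqrt(2)*t + 3*t - 12*sqrt(2)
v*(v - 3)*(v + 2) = v^3 - v^2 - 6*v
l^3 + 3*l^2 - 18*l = l*(l - 3)*(l + 6)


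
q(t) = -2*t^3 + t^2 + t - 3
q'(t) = -6*t^2 + 2*t + 1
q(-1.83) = 10.78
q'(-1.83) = -22.75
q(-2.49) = 31.59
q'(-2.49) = -41.18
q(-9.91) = 2031.78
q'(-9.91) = -608.07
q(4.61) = -173.08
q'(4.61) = -117.29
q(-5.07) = 278.28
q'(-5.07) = -163.37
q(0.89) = -2.73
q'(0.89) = -1.97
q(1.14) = -3.52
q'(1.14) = -4.52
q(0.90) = -2.75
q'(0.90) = -2.06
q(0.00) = -3.00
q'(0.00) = 1.00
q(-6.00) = 459.00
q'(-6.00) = -227.00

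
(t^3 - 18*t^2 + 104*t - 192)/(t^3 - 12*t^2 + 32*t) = (t - 6)/t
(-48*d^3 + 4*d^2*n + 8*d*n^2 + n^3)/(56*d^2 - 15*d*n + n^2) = (-48*d^3 + 4*d^2*n + 8*d*n^2 + n^3)/(56*d^2 - 15*d*n + n^2)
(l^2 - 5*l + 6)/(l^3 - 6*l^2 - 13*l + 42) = (l - 3)/(l^2 - 4*l - 21)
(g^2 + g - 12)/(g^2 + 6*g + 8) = (g - 3)/(g + 2)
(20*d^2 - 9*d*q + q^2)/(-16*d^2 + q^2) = (-5*d + q)/(4*d + q)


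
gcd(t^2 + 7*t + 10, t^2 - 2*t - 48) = 1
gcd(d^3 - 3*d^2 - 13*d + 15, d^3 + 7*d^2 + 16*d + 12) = d + 3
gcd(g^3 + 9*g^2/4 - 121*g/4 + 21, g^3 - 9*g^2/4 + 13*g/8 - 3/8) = g - 3/4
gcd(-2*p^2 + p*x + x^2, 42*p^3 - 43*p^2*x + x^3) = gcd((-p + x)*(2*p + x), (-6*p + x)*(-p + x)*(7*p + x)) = -p + x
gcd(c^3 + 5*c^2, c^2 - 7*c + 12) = 1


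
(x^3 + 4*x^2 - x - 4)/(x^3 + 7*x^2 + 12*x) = (x^2 - 1)/(x*(x + 3))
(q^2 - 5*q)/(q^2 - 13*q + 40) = q/(q - 8)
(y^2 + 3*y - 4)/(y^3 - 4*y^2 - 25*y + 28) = 1/(y - 7)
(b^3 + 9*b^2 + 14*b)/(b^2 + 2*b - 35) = b*(b + 2)/(b - 5)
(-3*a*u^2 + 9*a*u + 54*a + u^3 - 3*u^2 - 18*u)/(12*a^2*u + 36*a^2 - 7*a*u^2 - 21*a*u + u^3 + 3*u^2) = (u - 6)/(-4*a + u)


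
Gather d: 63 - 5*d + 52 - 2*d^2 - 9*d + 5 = -2*d^2 - 14*d + 120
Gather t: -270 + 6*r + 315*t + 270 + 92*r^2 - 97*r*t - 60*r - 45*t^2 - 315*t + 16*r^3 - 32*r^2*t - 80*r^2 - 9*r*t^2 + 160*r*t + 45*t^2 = 16*r^3 + 12*r^2 - 9*r*t^2 - 54*r + t*(-32*r^2 + 63*r)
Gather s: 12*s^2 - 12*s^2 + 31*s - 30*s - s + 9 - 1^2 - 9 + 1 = 0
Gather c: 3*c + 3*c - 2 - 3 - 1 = 6*c - 6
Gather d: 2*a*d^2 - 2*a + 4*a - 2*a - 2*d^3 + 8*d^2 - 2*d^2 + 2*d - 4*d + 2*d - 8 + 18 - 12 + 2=-2*d^3 + d^2*(2*a + 6)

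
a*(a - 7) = a^2 - 7*a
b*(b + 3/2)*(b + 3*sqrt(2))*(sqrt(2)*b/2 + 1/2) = sqrt(2)*b^4/2 + 3*sqrt(2)*b^3/4 + 7*b^3/2 + 3*sqrt(2)*b^2/2 + 21*b^2/4 + 9*sqrt(2)*b/4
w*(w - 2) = w^2 - 2*w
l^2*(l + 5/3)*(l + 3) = l^4 + 14*l^3/3 + 5*l^2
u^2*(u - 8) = u^3 - 8*u^2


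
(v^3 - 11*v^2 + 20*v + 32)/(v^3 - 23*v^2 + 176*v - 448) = (v^2 - 3*v - 4)/(v^2 - 15*v + 56)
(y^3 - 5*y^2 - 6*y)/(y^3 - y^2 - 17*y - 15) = y*(y - 6)/(y^2 - 2*y - 15)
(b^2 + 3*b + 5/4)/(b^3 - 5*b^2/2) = (4*b^2 + 12*b + 5)/(2*b^2*(2*b - 5))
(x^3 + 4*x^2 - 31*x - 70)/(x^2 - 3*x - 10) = x + 7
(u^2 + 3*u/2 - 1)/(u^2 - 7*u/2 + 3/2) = (u + 2)/(u - 3)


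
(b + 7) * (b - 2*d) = b^2 - 2*b*d + 7*b - 14*d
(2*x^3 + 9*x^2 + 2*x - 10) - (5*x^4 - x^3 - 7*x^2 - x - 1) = -5*x^4 + 3*x^3 + 16*x^2 + 3*x - 9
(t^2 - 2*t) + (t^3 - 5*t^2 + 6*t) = t^3 - 4*t^2 + 4*t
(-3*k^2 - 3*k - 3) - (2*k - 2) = -3*k^2 - 5*k - 1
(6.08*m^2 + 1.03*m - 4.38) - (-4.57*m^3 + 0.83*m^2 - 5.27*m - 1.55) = 4.57*m^3 + 5.25*m^2 + 6.3*m - 2.83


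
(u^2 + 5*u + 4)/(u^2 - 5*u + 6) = (u^2 + 5*u + 4)/(u^2 - 5*u + 6)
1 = 1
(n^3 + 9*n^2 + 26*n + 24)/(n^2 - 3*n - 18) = (n^2 + 6*n + 8)/(n - 6)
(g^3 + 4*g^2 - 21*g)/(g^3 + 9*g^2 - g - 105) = g/(g + 5)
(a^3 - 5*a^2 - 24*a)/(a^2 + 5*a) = (a^2 - 5*a - 24)/(a + 5)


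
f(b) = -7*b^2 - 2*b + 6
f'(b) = -14*b - 2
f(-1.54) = -7.52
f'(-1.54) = 19.56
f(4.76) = -162.12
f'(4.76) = -68.64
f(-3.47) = -71.35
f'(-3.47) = 46.58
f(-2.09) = -20.40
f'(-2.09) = 27.26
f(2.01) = -26.30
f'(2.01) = -30.14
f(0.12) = 5.66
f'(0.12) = -3.68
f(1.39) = -10.30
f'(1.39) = -21.46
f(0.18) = 5.41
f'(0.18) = -4.52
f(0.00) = 6.00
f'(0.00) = -2.00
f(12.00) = -1026.00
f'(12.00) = -170.00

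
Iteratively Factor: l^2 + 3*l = (l)*(l + 3)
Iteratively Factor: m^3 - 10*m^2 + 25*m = (m)*(m^2 - 10*m + 25) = m*(m - 5)*(m - 5)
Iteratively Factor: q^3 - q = (q - 1)*(q^2 + q) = q*(q - 1)*(q + 1)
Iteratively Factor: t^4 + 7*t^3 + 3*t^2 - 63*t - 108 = (t + 3)*(t^3 + 4*t^2 - 9*t - 36) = (t + 3)^2*(t^2 + t - 12) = (t + 3)^2*(t + 4)*(t - 3)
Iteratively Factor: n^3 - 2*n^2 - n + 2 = (n - 1)*(n^2 - n - 2) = (n - 2)*(n - 1)*(n + 1)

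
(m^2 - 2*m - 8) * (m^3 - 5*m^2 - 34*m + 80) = m^5 - 7*m^4 - 32*m^3 + 188*m^2 + 112*m - 640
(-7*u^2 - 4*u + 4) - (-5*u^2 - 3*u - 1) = -2*u^2 - u + 5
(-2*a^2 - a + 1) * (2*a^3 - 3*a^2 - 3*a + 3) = -4*a^5 + 4*a^4 + 11*a^3 - 6*a^2 - 6*a + 3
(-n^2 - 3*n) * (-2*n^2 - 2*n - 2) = 2*n^4 + 8*n^3 + 8*n^2 + 6*n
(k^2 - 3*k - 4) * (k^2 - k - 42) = k^4 - 4*k^3 - 43*k^2 + 130*k + 168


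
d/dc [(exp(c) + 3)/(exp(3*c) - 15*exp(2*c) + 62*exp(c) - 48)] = (-(exp(c) + 3)*(3*exp(2*c) - 30*exp(c) + 62) + exp(3*c) - 15*exp(2*c) + 62*exp(c) - 48)*exp(c)/(exp(3*c) - 15*exp(2*c) + 62*exp(c) - 48)^2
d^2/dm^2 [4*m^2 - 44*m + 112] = 8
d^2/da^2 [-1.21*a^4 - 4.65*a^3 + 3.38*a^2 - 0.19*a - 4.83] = -14.52*a^2 - 27.9*a + 6.76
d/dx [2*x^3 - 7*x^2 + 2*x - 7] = 6*x^2 - 14*x + 2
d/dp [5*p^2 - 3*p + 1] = 10*p - 3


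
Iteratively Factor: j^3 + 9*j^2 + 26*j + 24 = (j + 2)*(j^2 + 7*j + 12) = (j + 2)*(j + 3)*(j + 4)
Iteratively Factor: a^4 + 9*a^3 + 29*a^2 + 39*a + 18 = (a + 3)*(a^3 + 6*a^2 + 11*a + 6) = (a + 1)*(a + 3)*(a^2 + 5*a + 6) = (a + 1)*(a + 3)^2*(a + 2)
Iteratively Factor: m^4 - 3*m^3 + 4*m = (m - 2)*(m^3 - m^2 - 2*m) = (m - 2)*(m + 1)*(m^2 - 2*m) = (m - 2)^2*(m + 1)*(m)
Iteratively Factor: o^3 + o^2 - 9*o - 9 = (o + 3)*(o^2 - 2*o - 3) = (o - 3)*(o + 3)*(o + 1)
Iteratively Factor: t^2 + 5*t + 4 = (t + 1)*(t + 4)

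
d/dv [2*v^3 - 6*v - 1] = 6*v^2 - 6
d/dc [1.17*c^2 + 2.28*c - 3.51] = 2.34*c + 2.28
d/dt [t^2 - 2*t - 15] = 2*t - 2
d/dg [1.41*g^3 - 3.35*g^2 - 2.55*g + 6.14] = 4.23*g^2 - 6.7*g - 2.55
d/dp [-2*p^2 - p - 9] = -4*p - 1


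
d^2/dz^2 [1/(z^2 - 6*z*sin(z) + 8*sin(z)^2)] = 2*((z^2 - 6*z*sin(z) + 8*sin(z)^2)*(-3*z*sin(z) + 16*sin(z)^2 + 6*cos(z) - 9) + 4*(3*z*cos(z) - z + 3*sin(z) - 4*sin(2*z))^2)/((z - 4*sin(z))^3*(z - 2*sin(z))^3)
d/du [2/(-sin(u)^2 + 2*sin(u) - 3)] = 4*(sin(u) - 1)*cos(u)/(sin(u)^2 - 2*sin(u) + 3)^2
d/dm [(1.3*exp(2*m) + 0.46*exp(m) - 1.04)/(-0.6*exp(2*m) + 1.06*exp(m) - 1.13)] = (1.654*exp(2*m) - 4.186*exp(m) + 0.5826)*exp(m)/(0.36*exp(4*m) - 1.272*exp(3*m) + 2.4796*exp(2*m) - 2.3956*exp(m) + 1.2769)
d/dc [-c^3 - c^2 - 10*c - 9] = -3*c^2 - 2*c - 10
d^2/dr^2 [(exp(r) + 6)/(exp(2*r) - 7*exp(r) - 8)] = (exp(4*r) + 31*exp(3*r) - 78*exp(2*r) + 430*exp(r) - 272)*exp(r)/(exp(6*r) - 21*exp(5*r) + 123*exp(4*r) - 7*exp(3*r) - 984*exp(2*r) - 1344*exp(r) - 512)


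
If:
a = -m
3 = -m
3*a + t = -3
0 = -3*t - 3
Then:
No Solution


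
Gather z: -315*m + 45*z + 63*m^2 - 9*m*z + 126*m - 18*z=63*m^2 - 189*m + z*(27 - 9*m)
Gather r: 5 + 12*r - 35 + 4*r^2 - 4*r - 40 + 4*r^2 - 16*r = 8*r^2 - 8*r - 70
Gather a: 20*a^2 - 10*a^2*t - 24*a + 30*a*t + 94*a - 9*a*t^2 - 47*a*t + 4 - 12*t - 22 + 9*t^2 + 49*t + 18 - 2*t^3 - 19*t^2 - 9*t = a^2*(20 - 10*t) + a*(-9*t^2 - 17*t + 70) - 2*t^3 - 10*t^2 + 28*t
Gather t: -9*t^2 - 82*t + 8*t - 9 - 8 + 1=-9*t^2 - 74*t - 16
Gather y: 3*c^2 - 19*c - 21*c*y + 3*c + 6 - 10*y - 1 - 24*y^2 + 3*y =3*c^2 - 16*c - 24*y^2 + y*(-21*c - 7) + 5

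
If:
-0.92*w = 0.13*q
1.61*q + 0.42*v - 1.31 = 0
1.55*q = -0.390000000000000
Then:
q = -0.25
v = 4.08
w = 0.04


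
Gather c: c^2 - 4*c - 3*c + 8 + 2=c^2 - 7*c + 10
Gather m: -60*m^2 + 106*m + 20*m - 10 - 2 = -60*m^2 + 126*m - 12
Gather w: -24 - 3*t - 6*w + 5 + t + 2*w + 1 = -2*t - 4*w - 18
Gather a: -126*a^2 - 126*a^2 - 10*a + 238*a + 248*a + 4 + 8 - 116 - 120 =-252*a^2 + 476*a - 224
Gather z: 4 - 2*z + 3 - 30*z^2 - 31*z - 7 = -30*z^2 - 33*z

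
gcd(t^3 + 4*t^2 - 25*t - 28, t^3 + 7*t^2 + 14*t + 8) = t + 1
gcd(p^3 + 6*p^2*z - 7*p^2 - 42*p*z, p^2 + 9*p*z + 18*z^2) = p + 6*z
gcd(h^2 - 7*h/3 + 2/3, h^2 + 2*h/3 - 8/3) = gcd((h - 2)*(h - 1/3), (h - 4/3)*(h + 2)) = 1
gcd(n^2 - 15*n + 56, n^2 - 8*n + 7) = n - 7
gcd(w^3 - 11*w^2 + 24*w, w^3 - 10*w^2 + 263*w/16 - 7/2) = w - 8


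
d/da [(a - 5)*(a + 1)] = 2*a - 4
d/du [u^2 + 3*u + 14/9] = 2*u + 3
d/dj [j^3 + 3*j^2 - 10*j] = 3*j^2 + 6*j - 10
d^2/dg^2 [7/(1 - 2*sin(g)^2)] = (-112*sin(g)^4 + 112*sin(g)^2 + 28)/cos(2*g)^3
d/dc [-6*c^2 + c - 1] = 1 - 12*c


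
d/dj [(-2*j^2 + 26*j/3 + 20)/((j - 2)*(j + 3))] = 8*(-4*j^2 - 6*j - 27)/(3*(j^4 + 2*j^3 - 11*j^2 - 12*j + 36))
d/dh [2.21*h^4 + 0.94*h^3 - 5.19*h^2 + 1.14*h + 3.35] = 8.84*h^3 + 2.82*h^2 - 10.38*h + 1.14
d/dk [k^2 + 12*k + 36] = 2*k + 12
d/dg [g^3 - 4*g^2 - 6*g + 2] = 3*g^2 - 8*g - 6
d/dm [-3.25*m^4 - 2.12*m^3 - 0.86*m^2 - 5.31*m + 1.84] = -13.0*m^3 - 6.36*m^2 - 1.72*m - 5.31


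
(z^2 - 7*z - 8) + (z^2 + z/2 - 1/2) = 2*z^2 - 13*z/2 - 17/2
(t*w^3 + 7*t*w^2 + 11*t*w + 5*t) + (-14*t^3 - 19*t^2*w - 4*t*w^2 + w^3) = -14*t^3 - 19*t^2*w + t*w^3 + 3*t*w^2 + 11*t*w + 5*t + w^3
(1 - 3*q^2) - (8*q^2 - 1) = 2 - 11*q^2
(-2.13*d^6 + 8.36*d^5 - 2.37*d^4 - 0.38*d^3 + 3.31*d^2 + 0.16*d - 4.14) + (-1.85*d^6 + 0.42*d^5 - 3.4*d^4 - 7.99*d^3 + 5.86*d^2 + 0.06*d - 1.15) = -3.98*d^6 + 8.78*d^5 - 5.77*d^4 - 8.37*d^3 + 9.17*d^2 + 0.22*d - 5.29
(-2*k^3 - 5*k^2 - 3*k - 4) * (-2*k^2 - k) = 4*k^5 + 12*k^4 + 11*k^3 + 11*k^2 + 4*k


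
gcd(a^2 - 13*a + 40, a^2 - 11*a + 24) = a - 8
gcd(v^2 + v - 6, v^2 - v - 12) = v + 3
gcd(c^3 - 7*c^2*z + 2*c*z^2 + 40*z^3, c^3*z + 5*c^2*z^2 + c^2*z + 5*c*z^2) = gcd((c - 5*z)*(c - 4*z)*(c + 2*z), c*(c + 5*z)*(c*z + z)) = 1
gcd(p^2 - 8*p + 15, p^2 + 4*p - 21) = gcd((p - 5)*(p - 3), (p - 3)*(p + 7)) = p - 3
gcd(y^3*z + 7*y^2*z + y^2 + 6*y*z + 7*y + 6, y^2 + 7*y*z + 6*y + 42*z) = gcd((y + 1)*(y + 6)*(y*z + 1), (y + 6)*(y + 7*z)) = y + 6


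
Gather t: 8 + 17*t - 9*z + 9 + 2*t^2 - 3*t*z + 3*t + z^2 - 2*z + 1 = 2*t^2 + t*(20 - 3*z) + z^2 - 11*z + 18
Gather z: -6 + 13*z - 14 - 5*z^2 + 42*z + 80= -5*z^2 + 55*z + 60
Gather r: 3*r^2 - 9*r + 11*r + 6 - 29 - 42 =3*r^2 + 2*r - 65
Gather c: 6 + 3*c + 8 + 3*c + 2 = 6*c + 16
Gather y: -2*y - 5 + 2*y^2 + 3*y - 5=2*y^2 + y - 10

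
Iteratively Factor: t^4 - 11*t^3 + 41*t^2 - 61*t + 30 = (t - 1)*(t^3 - 10*t^2 + 31*t - 30) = (t - 5)*(t - 1)*(t^2 - 5*t + 6) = (t - 5)*(t - 3)*(t - 1)*(t - 2)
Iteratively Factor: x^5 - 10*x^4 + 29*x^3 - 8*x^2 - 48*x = (x - 4)*(x^4 - 6*x^3 + 5*x^2 + 12*x) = (x - 4)*(x + 1)*(x^3 - 7*x^2 + 12*x) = (x - 4)^2*(x + 1)*(x^2 - 3*x) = (x - 4)^2*(x - 3)*(x + 1)*(x)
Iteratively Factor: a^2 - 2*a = (a)*(a - 2)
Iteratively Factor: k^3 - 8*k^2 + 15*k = (k)*(k^2 - 8*k + 15) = k*(k - 3)*(k - 5)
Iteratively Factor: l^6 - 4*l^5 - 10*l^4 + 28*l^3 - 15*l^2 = (l - 5)*(l^5 + l^4 - 5*l^3 + 3*l^2) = l*(l - 5)*(l^4 + l^3 - 5*l^2 + 3*l) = l^2*(l - 5)*(l^3 + l^2 - 5*l + 3) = l^2*(l - 5)*(l + 3)*(l^2 - 2*l + 1) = l^2*(l - 5)*(l - 1)*(l + 3)*(l - 1)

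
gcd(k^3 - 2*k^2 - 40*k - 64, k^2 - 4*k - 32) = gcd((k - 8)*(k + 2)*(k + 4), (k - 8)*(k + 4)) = k^2 - 4*k - 32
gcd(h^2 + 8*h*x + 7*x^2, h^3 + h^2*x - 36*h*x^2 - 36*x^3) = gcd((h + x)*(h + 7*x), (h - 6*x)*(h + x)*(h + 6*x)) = h + x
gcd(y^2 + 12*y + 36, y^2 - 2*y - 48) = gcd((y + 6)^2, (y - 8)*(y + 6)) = y + 6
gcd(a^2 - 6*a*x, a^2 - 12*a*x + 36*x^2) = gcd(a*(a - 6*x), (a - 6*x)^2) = -a + 6*x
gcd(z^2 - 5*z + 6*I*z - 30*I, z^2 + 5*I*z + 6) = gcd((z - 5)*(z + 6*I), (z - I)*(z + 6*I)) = z + 6*I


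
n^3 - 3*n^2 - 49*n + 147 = (n - 7)*(n - 3)*(n + 7)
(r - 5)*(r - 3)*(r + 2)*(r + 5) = r^4 - r^3 - 31*r^2 + 25*r + 150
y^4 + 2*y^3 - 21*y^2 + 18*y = y*(y - 3)*(y - 1)*(y + 6)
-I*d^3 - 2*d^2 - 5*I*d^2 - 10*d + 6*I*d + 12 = (d + 6)*(d - 2*I)*(-I*d + I)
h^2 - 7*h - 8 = (h - 8)*(h + 1)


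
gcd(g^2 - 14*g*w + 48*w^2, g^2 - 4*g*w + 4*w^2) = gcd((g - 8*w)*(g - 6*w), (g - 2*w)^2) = 1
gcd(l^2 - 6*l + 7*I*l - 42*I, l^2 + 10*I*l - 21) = l + 7*I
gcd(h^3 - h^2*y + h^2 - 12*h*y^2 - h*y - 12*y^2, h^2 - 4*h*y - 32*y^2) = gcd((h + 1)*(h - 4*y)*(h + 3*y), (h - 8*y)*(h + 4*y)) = 1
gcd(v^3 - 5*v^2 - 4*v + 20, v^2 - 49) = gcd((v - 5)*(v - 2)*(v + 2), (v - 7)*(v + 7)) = 1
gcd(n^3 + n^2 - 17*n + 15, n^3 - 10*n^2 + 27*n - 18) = n^2 - 4*n + 3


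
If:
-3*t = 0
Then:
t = 0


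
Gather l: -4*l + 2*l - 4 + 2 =-2*l - 2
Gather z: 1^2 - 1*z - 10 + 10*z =9*z - 9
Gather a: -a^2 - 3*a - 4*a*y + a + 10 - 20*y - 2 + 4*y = -a^2 + a*(-4*y - 2) - 16*y + 8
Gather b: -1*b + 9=9 - b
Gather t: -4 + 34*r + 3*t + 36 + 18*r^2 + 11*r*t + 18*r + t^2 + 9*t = 18*r^2 + 52*r + t^2 + t*(11*r + 12) + 32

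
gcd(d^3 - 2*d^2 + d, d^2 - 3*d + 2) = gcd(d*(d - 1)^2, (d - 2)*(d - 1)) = d - 1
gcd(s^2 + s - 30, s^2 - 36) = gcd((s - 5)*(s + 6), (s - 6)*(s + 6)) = s + 6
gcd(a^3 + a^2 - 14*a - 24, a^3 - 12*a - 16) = a^2 - 2*a - 8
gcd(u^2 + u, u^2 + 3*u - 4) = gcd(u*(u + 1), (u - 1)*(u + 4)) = 1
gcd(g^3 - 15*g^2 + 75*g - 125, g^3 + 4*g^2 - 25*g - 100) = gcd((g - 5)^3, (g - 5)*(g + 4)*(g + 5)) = g - 5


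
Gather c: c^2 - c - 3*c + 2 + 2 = c^2 - 4*c + 4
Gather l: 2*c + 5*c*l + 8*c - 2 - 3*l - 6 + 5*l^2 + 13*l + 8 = 10*c + 5*l^2 + l*(5*c + 10)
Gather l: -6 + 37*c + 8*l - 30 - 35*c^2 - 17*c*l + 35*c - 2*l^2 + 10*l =-35*c^2 + 72*c - 2*l^2 + l*(18 - 17*c) - 36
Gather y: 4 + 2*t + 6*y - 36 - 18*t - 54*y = -16*t - 48*y - 32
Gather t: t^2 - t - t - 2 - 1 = t^2 - 2*t - 3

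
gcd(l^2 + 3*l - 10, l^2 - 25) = l + 5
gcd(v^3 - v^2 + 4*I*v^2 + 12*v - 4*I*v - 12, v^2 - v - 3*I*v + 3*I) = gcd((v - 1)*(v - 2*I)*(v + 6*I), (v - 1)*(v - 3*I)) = v - 1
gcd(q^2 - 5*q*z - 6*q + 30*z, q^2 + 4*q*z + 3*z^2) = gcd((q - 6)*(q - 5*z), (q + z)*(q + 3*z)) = 1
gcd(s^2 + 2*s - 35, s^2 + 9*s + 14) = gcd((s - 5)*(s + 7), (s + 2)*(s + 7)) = s + 7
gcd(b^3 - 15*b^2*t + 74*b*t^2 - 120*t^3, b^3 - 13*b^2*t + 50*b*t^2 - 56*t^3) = -b + 4*t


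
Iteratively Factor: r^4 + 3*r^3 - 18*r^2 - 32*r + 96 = (r + 4)*(r^3 - r^2 - 14*r + 24) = (r + 4)^2*(r^2 - 5*r + 6) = (r - 2)*(r + 4)^2*(r - 3)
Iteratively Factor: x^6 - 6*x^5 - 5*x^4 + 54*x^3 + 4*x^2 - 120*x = (x - 5)*(x^5 - x^4 - 10*x^3 + 4*x^2 + 24*x) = (x - 5)*(x + 2)*(x^4 - 3*x^3 - 4*x^2 + 12*x) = (x - 5)*(x - 3)*(x + 2)*(x^3 - 4*x) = (x - 5)*(x - 3)*(x + 2)^2*(x^2 - 2*x) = (x - 5)*(x - 3)*(x - 2)*(x + 2)^2*(x)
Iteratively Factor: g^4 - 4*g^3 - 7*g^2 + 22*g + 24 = (g - 3)*(g^3 - g^2 - 10*g - 8) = (g - 3)*(g + 1)*(g^2 - 2*g - 8) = (g - 3)*(g + 1)*(g + 2)*(g - 4)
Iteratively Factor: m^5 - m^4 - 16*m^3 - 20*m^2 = (m)*(m^4 - m^3 - 16*m^2 - 20*m) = m^2*(m^3 - m^2 - 16*m - 20) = m^2*(m - 5)*(m^2 + 4*m + 4) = m^2*(m - 5)*(m + 2)*(m + 2)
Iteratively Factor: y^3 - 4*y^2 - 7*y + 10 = (y - 1)*(y^2 - 3*y - 10) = (y - 5)*(y - 1)*(y + 2)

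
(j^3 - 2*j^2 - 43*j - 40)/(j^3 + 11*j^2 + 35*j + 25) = (j - 8)/(j + 5)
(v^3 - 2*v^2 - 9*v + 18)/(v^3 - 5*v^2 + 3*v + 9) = (v^2 + v - 6)/(v^2 - 2*v - 3)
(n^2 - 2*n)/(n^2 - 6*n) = (n - 2)/(n - 6)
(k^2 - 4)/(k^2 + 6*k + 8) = (k - 2)/(k + 4)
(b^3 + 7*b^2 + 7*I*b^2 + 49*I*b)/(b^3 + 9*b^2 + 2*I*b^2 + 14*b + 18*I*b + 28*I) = b*(b + 7*I)/(b^2 + 2*b*(1 + I) + 4*I)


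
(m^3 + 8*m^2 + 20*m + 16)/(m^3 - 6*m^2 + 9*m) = (m^3 + 8*m^2 + 20*m + 16)/(m*(m^2 - 6*m + 9))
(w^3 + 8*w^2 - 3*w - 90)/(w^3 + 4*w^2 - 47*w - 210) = (w - 3)/(w - 7)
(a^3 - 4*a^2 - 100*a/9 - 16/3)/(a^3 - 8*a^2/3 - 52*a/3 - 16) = (a + 2/3)/(a + 2)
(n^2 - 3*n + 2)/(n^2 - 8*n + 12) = (n - 1)/(n - 6)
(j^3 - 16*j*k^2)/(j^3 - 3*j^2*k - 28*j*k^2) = (j - 4*k)/(j - 7*k)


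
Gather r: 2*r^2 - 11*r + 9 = 2*r^2 - 11*r + 9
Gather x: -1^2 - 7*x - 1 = -7*x - 2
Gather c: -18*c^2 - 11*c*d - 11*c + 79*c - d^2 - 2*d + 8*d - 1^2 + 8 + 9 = -18*c^2 + c*(68 - 11*d) - d^2 + 6*d + 16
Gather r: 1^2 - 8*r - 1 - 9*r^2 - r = -9*r^2 - 9*r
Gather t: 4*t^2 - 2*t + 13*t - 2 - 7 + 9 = 4*t^2 + 11*t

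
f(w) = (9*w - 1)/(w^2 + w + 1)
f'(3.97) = -0.29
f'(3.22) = -0.36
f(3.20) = 1.93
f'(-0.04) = 10.71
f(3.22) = 1.92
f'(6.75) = -0.14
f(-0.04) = -1.41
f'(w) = (-2*w - 1)*(9*w - 1)/(w^2 + w + 1)^2 + 9/(w^2 + w + 1)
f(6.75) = 1.12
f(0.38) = 1.59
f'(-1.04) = -1.67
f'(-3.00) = -1.57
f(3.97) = 1.68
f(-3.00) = -4.00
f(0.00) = -1.00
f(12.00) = 0.68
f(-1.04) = -9.95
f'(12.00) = -0.05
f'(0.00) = 10.00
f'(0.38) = 4.07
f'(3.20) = -0.36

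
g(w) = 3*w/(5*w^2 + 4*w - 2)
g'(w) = 3*w*(-10*w - 4)/(5*w^2 + 4*w - 2)^2 + 3/(5*w^2 + 4*w - 2) = 3*(-5*w^2 - 2)/(25*w^4 + 40*w^3 - 4*w^2 - 16*w + 4)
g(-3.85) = -0.20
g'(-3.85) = -0.07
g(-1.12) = 16.15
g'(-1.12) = -573.59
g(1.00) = 0.43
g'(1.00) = -0.43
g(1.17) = 0.37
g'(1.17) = -0.29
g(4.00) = 0.13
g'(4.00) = -0.03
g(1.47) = 0.30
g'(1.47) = -0.18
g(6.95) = 0.08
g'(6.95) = -0.01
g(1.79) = 0.25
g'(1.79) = -0.12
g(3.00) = 0.16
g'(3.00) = -0.05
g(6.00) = 0.09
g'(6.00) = -0.01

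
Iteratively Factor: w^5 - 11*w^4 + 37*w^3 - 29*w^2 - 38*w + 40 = (w - 1)*(w^4 - 10*w^3 + 27*w^2 - 2*w - 40) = (w - 2)*(w - 1)*(w^3 - 8*w^2 + 11*w + 20) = (w - 4)*(w - 2)*(w - 1)*(w^2 - 4*w - 5) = (w - 4)*(w - 2)*(w - 1)*(w + 1)*(w - 5)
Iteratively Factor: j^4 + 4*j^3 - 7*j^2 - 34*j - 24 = (j + 4)*(j^3 - 7*j - 6) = (j + 1)*(j + 4)*(j^2 - j - 6) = (j + 1)*(j + 2)*(j + 4)*(j - 3)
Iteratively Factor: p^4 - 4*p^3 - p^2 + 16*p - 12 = (p - 1)*(p^3 - 3*p^2 - 4*p + 12) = (p - 1)*(p + 2)*(p^2 - 5*p + 6) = (p - 3)*(p - 1)*(p + 2)*(p - 2)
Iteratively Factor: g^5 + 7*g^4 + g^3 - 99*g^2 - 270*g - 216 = (g + 2)*(g^4 + 5*g^3 - 9*g^2 - 81*g - 108) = (g - 4)*(g + 2)*(g^3 + 9*g^2 + 27*g + 27) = (g - 4)*(g + 2)*(g + 3)*(g^2 + 6*g + 9) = (g - 4)*(g + 2)*(g + 3)^2*(g + 3)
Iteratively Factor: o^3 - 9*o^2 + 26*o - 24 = (o - 4)*(o^2 - 5*o + 6) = (o - 4)*(o - 3)*(o - 2)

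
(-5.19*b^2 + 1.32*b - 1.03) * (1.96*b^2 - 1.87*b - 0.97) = -10.1724*b^4 + 12.2925*b^3 + 0.547099999999999*b^2 + 0.6457*b + 0.9991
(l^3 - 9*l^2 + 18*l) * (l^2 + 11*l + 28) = l^5 + 2*l^4 - 53*l^3 - 54*l^2 + 504*l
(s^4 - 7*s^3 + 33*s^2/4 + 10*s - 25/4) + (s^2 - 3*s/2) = s^4 - 7*s^3 + 37*s^2/4 + 17*s/2 - 25/4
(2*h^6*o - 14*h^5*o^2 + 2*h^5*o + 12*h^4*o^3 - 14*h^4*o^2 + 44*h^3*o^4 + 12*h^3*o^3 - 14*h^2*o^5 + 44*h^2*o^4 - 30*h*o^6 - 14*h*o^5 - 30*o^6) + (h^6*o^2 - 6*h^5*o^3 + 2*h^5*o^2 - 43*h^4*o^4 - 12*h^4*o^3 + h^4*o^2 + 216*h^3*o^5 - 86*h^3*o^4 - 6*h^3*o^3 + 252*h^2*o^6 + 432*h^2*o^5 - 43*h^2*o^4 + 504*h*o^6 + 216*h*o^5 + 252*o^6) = h^6*o^2 + 2*h^6*o - 6*h^5*o^3 - 12*h^5*o^2 + 2*h^5*o - 43*h^4*o^4 - 13*h^4*o^2 + 216*h^3*o^5 - 42*h^3*o^4 + 6*h^3*o^3 + 252*h^2*o^6 + 418*h^2*o^5 + h^2*o^4 + 474*h*o^6 + 202*h*o^5 + 222*o^6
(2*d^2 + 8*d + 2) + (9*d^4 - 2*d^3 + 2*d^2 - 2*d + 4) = 9*d^4 - 2*d^3 + 4*d^2 + 6*d + 6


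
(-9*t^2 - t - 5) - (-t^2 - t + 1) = -8*t^2 - 6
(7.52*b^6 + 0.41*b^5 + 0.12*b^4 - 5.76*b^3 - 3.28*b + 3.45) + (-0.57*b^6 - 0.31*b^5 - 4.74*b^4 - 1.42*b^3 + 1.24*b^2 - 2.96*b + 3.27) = 6.95*b^6 + 0.1*b^5 - 4.62*b^4 - 7.18*b^3 + 1.24*b^2 - 6.24*b + 6.72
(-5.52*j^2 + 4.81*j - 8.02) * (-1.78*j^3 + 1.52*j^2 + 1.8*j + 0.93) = 9.8256*j^5 - 16.9522*j^4 + 11.6508*j^3 - 8.666*j^2 - 9.9627*j - 7.4586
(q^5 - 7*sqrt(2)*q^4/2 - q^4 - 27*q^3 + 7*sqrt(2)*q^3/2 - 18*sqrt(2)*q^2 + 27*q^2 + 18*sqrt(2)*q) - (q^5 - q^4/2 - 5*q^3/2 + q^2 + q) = -7*sqrt(2)*q^4/2 - q^4/2 - 49*q^3/2 + 7*sqrt(2)*q^3/2 - 18*sqrt(2)*q^2 + 26*q^2 - q + 18*sqrt(2)*q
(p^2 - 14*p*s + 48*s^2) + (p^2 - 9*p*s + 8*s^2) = 2*p^2 - 23*p*s + 56*s^2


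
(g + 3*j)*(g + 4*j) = g^2 + 7*g*j + 12*j^2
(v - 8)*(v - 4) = v^2 - 12*v + 32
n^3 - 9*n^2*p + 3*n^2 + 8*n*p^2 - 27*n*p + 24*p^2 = (n + 3)*(n - 8*p)*(n - p)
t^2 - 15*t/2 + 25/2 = (t - 5)*(t - 5/2)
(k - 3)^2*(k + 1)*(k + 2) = k^4 - 3*k^3 - 7*k^2 + 15*k + 18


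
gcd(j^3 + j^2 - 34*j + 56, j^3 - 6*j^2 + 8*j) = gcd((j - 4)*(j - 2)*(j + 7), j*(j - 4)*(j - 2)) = j^2 - 6*j + 8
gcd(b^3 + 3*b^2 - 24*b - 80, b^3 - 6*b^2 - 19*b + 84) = b + 4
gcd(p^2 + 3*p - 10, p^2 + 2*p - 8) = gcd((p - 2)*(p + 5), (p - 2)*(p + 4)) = p - 2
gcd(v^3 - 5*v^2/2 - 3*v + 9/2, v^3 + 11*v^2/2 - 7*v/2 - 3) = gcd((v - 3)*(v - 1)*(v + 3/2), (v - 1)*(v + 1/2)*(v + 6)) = v - 1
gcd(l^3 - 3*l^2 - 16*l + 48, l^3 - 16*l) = l^2 - 16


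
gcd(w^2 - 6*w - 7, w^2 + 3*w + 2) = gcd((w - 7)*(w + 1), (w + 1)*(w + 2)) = w + 1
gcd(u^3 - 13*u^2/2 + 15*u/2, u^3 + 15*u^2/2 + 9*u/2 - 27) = u - 3/2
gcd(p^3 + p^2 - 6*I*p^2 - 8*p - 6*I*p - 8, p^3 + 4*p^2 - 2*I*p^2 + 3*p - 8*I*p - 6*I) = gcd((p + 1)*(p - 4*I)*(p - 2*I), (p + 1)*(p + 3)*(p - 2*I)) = p^2 + p*(1 - 2*I) - 2*I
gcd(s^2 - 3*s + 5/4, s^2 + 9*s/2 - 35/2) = s - 5/2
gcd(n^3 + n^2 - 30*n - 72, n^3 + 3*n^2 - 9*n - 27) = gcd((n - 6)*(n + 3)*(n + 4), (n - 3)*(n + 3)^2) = n + 3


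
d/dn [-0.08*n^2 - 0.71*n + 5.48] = -0.16*n - 0.71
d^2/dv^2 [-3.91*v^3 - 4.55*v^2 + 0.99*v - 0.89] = -23.46*v - 9.1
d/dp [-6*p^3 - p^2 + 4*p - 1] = -18*p^2 - 2*p + 4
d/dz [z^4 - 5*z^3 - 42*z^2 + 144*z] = 4*z^3 - 15*z^2 - 84*z + 144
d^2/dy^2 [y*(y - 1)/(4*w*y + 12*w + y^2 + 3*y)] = 2*(y*(y - 1)*(4*w + 2*y + 3)^2 - (y*(y - 1) + y*(4*w + 2*y + 3) + (y - 1)*(4*w + 2*y + 3))*(4*w*y + 12*w + y^2 + 3*y) + (4*w*y + 12*w + y^2 + 3*y)^2)/(4*w*y + 12*w + y^2 + 3*y)^3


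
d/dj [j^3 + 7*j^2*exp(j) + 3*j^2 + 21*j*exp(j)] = 7*j^2*exp(j) + 3*j^2 + 35*j*exp(j) + 6*j + 21*exp(j)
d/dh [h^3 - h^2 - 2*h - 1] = 3*h^2 - 2*h - 2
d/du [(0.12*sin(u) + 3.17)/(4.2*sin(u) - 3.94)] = -13.7868*cos(u)/(4.2*sin(u) - 3.94)^2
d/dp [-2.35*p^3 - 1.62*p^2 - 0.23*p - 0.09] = -7.05*p^2 - 3.24*p - 0.23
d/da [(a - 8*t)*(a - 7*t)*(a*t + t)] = t*(3*a^2 - 30*a*t + 2*a + 56*t^2 - 15*t)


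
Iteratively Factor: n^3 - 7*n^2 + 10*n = (n - 2)*(n^2 - 5*n) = n*(n - 2)*(n - 5)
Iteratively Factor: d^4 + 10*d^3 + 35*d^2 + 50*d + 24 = (d + 1)*(d^3 + 9*d^2 + 26*d + 24) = (d + 1)*(d + 3)*(d^2 + 6*d + 8) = (d + 1)*(d + 3)*(d + 4)*(d + 2)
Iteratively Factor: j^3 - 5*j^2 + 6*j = (j)*(j^2 - 5*j + 6) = j*(j - 2)*(j - 3)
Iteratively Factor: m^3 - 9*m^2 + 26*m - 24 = (m - 4)*(m^2 - 5*m + 6) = (m - 4)*(m - 2)*(m - 3)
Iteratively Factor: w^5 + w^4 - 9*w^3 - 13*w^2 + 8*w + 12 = (w - 1)*(w^4 + 2*w^3 - 7*w^2 - 20*w - 12) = (w - 1)*(w + 2)*(w^3 - 7*w - 6) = (w - 3)*(w - 1)*(w + 2)*(w^2 + 3*w + 2) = (w - 3)*(w - 1)*(w + 1)*(w + 2)*(w + 2)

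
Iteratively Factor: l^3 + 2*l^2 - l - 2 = (l + 2)*(l^2 - 1) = (l + 1)*(l + 2)*(l - 1)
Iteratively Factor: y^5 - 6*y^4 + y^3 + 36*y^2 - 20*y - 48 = (y + 2)*(y^4 - 8*y^3 + 17*y^2 + 2*y - 24) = (y - 2)*(y + 2)*(y^3 - 6*y^2 + 5*y + 12) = (y - 2)*(y + 1)*(y + 2)*(y^2 - 7*y + 12) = (y - 3)*(y - 2)*(y + 1)*(y + 2)*(y - 4)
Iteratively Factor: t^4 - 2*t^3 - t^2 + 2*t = (t - 2)*(t^3 - t) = (t - 2)*(t + 1)*(t^2 - t) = (t - 2)*(t - 1)*(t + 1)*(t)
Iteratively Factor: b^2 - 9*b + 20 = (b - 5)*(b - 4)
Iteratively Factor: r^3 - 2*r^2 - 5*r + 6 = (r - 1)*(r^2 - r - 6) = (r - 1)*(r + 2)*(r - 3)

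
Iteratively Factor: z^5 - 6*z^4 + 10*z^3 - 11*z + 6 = (z - 1)*(z^4 - 5*z^3 + 5*z^2 + 5*z - 6) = (z - 3)*(z - 1)*(z^3 - 2*z^2 - z + 2) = (z - 3)*(z - 1)^2*(z^2 - z - 2) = (z - 3)*(z - 1)^2*(z + 1)*(z - 2)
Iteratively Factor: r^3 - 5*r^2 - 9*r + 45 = (r - 3)*(r^2 - 2*r - 15) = (r - 3)*(r + 3)*(r - 5)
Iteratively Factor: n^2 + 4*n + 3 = (n + 1)*(n + 3)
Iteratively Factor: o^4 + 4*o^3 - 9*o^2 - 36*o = (o + 4)*(o^3 - 9*o) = (o + 3)*(o + 4)*(o^2 - 3*o) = (o - 3)*(o + 3)*(o + 4)*(o)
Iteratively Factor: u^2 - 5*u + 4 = (u - 4)*(u - 1)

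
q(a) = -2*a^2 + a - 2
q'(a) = 1 - 4*a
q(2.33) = -10.53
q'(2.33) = -8.32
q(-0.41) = -2.75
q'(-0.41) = 2.64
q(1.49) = -4.95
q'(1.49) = -4.96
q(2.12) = -8.87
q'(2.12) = -7.48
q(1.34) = -4.25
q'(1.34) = -4.36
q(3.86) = -27.94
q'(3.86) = -14.44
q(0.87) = -2.64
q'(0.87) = -2.48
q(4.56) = -39.03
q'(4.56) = -17.24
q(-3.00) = -23.00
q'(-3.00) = 13.00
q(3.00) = -17.00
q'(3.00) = -11.00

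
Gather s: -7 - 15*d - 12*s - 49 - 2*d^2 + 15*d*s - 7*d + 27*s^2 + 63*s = -2*d^2 - 22*d + 27*s^2 + s*(15*d + 51) - 56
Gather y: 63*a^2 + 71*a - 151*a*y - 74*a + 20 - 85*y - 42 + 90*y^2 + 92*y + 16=63*a^2 - 3*a + 90*y^2 + y*(7 - 151*a) - 6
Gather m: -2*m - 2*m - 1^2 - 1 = -4*m - 2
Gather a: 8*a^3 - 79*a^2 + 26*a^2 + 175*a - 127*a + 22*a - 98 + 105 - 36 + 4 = 8*a^3 - 53*a^2 + 70*a - 25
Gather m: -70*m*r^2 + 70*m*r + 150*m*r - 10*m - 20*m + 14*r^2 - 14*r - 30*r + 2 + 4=m*(-70*r^2 + 220*r - 30) + 14*r^2 - 44*r + 6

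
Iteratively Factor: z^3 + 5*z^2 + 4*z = (z)*(z^2 + 5*z + 4) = z*(z + 4)*(z + 1)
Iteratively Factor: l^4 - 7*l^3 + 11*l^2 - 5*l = (l - 1)*(l^3 - 6*l^2 + 5*l) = (l - 1)^2*(l^2 - 5*l) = (l - 5)*(l - 1)^2*(l)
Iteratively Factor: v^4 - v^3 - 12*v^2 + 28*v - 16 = (v - 2)*(v^3 + v^2 - 10*v + 8) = (v - 2)*(v - 1)*(v^2 + 2*v - 8) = (v - 2)*(v - 1)*(v + 4)*(v - 2)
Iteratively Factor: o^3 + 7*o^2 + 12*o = (o + 3)*(o^2 + 4*o) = (o + 3)*(o + 4)*(o)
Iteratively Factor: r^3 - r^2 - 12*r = (r - 4)*(r^2 + 3*r) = r*(r - 4)*(r + 3)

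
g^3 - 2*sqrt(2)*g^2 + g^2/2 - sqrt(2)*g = g*(g + 1/2)*(g - 2*sqrt(2))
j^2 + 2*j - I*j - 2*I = (j + 2)*(j - I)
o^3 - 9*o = o*(o - 3)*(o + 3)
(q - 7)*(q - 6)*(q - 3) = q^3 - 16*q^2 + 81*q - 126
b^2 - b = b*(b - 1)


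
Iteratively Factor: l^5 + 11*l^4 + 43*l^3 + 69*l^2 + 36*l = (l)*(l^4 + 11*l^3 + 43*l^2 + 69*l + 36) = l*(l + 3)*(l^3 + 8*l^2 + 19*l + 12) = l*(l + 3)*(l + 4)*(l^2 + 4*l + 3) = l*(l + 1)*(l + 3)*(l + 4)*(l + 3)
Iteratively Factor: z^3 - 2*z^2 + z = (z - 1)*(z^2 - z) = z*(z - 1)*(z - 1)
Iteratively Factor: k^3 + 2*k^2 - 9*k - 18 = (k + 3)*(k^2 - k - 6) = (k + 2)*(k + 3)*(k - 3)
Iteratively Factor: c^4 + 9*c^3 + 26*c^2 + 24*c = (c)*(c^3 + 9*c^2 + 26*c + 24) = c*(c + 3)*(c^2 + 6*c + 8) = c*(c + 2)*(c + 3)*(c + 4)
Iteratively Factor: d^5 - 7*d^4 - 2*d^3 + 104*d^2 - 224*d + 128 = (d - 4)*(d^4 - 3*d^3 - 14*d^2 + 48*d - 32) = (d - 4)*(d - 2)*(d^3 - d^2 - 16*d + 16) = (d - 4)*(d - 2)*(d - 1)*(d^2 - 16) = (d - 4)^2*(d - 2)*(d - 1)*(d + 4)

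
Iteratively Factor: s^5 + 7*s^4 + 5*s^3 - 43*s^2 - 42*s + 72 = (s + 3)*(s^4 + 4*s^3 - 7*s^2 - 22*s + 24) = (s + 3)^2*(s^3 + s^2 - 10*s + 8) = (s - 1)*(s + 3)^2*(s^2 + 2*s - 8) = (s - 1)*(s + 3)^2*(s + 4)*(s - 2)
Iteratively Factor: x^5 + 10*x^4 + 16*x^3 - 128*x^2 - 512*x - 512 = (x + 2)*(x^4 + 8*x^3 - 128*x - 256) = (x + 2)*(x + 4)*(x^3 + 4*x^2 - 16*x - 64) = (x - 4)*(x + 2)*(x + 4)*(x^2 + 8*x + 16) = (x - 4)*(x + 2)*(x + 4)^2*(x + 4)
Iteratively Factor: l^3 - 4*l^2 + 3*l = (l - 1)*(l^2 - 3*l) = l*(l - 1)*(l - 3)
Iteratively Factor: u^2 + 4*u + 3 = (u + 3)*(u + 1)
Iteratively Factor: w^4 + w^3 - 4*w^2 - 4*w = (w + 2)*(w^3 - w^2 - 2*w) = w*(w + 2)*(w^2 - w - 2) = w*(w - 2)*(w + 2)*(w + 1)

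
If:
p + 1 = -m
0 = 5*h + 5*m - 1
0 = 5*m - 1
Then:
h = 0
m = 1/5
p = -6/5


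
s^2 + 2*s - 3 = (s - 1)*(s + 3)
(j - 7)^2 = j^2 - 14*j + 49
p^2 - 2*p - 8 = (p - 4)*(p + 2)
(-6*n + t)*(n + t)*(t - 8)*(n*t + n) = -6*n^3*t^2 + 42*n^3*t + 48*n^3 - 5*n^2*t^3 + 35*n^2*t^2 + 40*n^2*t + n*t^4 - 7*n*t^3 - 8*n*t^2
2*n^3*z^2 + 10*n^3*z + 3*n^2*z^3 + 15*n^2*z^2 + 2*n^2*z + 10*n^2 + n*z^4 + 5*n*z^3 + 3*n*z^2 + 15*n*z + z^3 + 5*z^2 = (n + z)*(2*n + z)*(z + 5)*(n*z + 1)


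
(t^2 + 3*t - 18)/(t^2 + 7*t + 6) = (t - 3)/(t + 1)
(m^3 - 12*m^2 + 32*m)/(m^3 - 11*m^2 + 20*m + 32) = m/(m + 1)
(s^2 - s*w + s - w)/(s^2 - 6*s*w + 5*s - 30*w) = (s^2 - s*w + s - w)/(s^2 - 6*s*w + 5*s - 30*w)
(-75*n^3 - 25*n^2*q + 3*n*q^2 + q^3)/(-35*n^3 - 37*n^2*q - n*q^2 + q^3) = (-15*n^2 - 2*n*q + q^2)/(-7*n^2 - 6*n*q + q^2)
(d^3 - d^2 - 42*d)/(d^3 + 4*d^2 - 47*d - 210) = d/(d + 5)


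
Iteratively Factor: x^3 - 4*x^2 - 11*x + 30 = (x - 2)*(x^2 - 2*x - 15) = (x - 2)*(x + 3)*(x - 5)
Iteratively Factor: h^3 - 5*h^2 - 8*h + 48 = (h - 4)*(h^2 - h - 12) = (h - 4)^2*(h + 3)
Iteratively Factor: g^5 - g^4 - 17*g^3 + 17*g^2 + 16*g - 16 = (g + 1)*(g^4 - 2*g^3 - 15*g^2 + 32*g - 16) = (g - 1)*(g + 1)*(g^3 - g^2 - 16*g + 16) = (g - 4)*(g - 1)*(g + 1)*(g^2 + 3*g - 4) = (g - 4)*(g - 1)*(g + 1)*(g + 4)*(g - 1)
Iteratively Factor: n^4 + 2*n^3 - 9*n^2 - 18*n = (n + 2)*(n^3 - 9*n) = (n - 3)*(n + 2)*(n^2 + 3*n) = (n - 3)*(n + 2)*(n + 3)*(n)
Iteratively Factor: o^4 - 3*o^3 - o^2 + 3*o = (o - 3)*(o^3 - o) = o*(o - 3)*(o^2 - 1) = o*(o - 3)*(o - 1)*(o + 1)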